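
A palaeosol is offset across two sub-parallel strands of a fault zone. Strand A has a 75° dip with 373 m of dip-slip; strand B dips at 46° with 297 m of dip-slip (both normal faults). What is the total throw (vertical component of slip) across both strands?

throw_A = 373 × sin(75°) = 360.3 m
throw_B = 297 × sin(46°) = 213.6 m
total = 360.3 + 213.6 = 574 m

574 m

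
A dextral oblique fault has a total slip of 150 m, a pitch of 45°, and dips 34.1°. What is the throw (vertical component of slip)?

dip-slip = net slip × sin(rake) = 150 m × sin(45°) = 106.1 m
throw = dip-slip × sin(dip) = 106.1 × sin(34.1°) = 59.5 m

59.5 m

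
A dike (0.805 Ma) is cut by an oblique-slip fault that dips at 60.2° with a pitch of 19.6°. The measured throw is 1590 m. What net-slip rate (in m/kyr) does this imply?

6.79 m/kyr

dip-slip = throw / sin(dip) = 1590 / sin(60.2°) = 1832 m
net slip = dip-slip / sin(rake) = 1832 / sin(19.6°) = 5462 m
rate = 5462 m / 0.805 Ma = 0.00679 m/yr = 6.79 m/kyr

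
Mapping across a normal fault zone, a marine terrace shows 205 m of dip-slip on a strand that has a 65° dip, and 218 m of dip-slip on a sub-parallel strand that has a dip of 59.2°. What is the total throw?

373 m

throw_A = 205 × sin(65°) = 185.8 m
throw_B = 218 × sin(59.2°) = 187.3 m
total = 185.8 + 187.3 = 373 m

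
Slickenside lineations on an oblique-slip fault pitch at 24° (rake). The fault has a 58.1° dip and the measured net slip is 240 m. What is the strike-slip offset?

219 m

strike-slip = net slip × cos(rake) = 240 m × cos(24°) = 219 m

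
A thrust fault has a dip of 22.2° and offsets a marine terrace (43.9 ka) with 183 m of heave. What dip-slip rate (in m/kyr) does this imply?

dip-slip = heave / cos(dip) = 183 m / cos(22.2°) = 197.7 m
rate = 197.7 m / 43.9 ka = 0.00450 m/yr = 4.50 m/kyr

4.50 m/kyr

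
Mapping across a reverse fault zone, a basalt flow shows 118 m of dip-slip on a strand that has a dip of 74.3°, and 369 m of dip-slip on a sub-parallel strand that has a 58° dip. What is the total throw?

throw_A = 118 × sin(74.3°) = 113.6 m
throw_B = 369 × sin(58°) = 312.9 m
total = 113.6 + 312.9 = 427 m

427 m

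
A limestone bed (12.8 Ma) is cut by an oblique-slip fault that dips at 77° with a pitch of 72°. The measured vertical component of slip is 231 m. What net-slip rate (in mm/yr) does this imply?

dip-slip = throw / sin(dip) = 231 / sin(77°) = 237.1 m
net slip = dip-slip / sin(rake) = 237.1 / sin(72°) = 249.3 m
rate = 249.3 m / 12.8 Ma = 0.0000195 m/yr = 0.0195 mm/yr

0.0195 mm/yr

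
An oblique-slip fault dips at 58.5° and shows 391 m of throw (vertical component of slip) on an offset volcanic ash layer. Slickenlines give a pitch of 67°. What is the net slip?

dip-slip = throw / sin(dip) = 391 / sin(58.5°) = 458.6 m
net slip = dip-slip / sin(rake) = 458.6 / sin(67°) = 498 m

498 m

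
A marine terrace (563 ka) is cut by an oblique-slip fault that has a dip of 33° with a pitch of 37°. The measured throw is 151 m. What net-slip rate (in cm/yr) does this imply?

dip-slip = throw / sin(dip) = 151 / sin(33°) = 277.2 m
net slip = dip-slip / sin(rake) = 277.2 / sin(37°) = 460.7 m
rate = 460.7 m / 563 ka = 0.000818 m/yr = 0.0818 cm/yr

0.0818 cm/yr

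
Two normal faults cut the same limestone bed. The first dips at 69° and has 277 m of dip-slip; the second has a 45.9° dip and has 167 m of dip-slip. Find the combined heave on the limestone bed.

heave_A = 277 × cos(69°) = 99.27 m
heave_B = 167 × cos(45.9°) = 116.2 m
total = 99.27 + 116.2 = 215 m

215 m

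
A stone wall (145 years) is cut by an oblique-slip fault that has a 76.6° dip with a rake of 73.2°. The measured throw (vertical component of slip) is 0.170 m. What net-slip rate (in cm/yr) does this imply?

dip-slip = throw / sin(dip) = 0.170 / sin(76.6°) = 0.1748 m
net slip = dip-slip / sin(rake) = 0.1748 / sin(73.2°) = 0.1825 m
rate = 0.1825 m / 145 years = 0.00126 m/yr = 0.126 cm/yr

0.126 cm/yr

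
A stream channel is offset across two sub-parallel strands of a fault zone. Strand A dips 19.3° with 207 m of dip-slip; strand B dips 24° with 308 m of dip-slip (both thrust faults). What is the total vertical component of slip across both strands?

194 m

throw_A = 207 × sin(19.3°) = 68.42 m
throw_B = 308 × sin(24°) = 125.3 m
total = 68.42 + 125.3 = 194 m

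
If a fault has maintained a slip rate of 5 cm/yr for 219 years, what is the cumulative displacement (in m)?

slip = rate × time = 5 cm/yr × 219 years = 11 m

11 m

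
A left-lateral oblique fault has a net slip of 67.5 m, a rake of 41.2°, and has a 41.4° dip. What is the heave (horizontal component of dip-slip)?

33.4 m

dip-slip = net slip × sin(rake) = 67.5 m × sin(41.2°) = 44.46 m
heave = dip-slip × cos(dip) = 44.46 × cos(41.4°) = 33.4 m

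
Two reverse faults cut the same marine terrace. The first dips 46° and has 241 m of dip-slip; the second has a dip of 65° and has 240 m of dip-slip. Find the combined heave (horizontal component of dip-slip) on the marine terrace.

269 m

heave_A = 241 × cos(46°) = 167.4 m
heave_B = 240 × cos(65°) = 101.4 m
total = 167.4 + 101.4 = 269 m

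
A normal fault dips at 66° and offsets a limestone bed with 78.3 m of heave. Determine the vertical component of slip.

176 m

throw = heave × tan(dip) = 78.3 × tan(66°) = 176 m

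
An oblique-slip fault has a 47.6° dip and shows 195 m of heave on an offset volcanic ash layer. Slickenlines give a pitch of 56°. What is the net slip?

dip-slip = heave / cos(dip) = 195 / cos(47.6°) = 289.2 m
net slip = dip-slip / sin(rake) = 289.2 / sin(56°) = 349 m

349 m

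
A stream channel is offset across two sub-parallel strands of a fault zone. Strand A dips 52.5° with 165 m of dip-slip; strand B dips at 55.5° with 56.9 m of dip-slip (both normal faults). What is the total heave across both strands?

heave_A = 165 × cos(52.5°) = 100.4 m
heave_B = 56.9 × cos(55.5°) = 32.23 m
total = 100.4 + 32.23 = 133 m

133 m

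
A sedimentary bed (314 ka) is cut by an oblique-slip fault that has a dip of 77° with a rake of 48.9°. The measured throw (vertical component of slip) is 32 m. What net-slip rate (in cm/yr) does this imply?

dip-slip = throw / sin(dip) = 32 / sin(77°) = 32.84 m
net slip = dip-slip / sin(rake) = 32.84 / sin(48.9°) = 43.58 m
rate = 43.58 m / 314 ka = 0.000139 m/yr = 0.0139 cm/yr

0.0139 cm/yr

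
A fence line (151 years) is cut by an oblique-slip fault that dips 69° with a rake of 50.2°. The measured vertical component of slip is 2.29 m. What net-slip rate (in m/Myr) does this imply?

dip-slip = throw / sin(dip) = 2.29 / sin(69°) = 2.453 m
net slip = dip-slip / sin(rake) = 2.453 / sin(50.2°) = 3.193 m
rate = 3.193 m / 151 years = 0.0211 m/yr = 21100 m/Myr

21100 m/Myr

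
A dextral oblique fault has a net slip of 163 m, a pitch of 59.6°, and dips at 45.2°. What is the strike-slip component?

strike-slip = net slip × cos(rake) = 163 m × cos(59.6°) = 82.5 m

82.5 m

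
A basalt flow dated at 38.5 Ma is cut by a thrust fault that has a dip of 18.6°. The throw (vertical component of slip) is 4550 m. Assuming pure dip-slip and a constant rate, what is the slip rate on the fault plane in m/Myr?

371 m/Myr

dip-slip = throw / sin(dip) = 4550 m / sin(18.6°) = 14270 m
rate = 14270 m / 38.5 Ma = 0.000371 m/yr = 371 m/Myr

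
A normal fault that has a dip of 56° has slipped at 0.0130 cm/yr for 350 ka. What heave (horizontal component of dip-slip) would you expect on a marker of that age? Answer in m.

dip-slip = rate × time = 0.0130 cm/yr × 350 ka = 45.50 m
heave = dip-slip × cos(dip) = 45.50 × cos(56°) = 25.4 m

25.4 m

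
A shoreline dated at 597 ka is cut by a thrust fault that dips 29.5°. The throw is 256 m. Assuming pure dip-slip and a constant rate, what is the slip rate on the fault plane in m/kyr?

dip-slip = throw / sin(dip) = 256 m / sin(29.5°) = 519.9 m
rate = 519.9 m / 597 ka = 0.000871 m/yr = 0.871 m/kyr

0.871 m/kyr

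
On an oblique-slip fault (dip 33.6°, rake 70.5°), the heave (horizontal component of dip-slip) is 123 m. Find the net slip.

157 m

dip-slip = heave / cos(dip) = 123 / cos(33.6°) = 147.7 m
net slip = dip-slip / sin(rake) = 147.7 / sin(70.5°) = 157 m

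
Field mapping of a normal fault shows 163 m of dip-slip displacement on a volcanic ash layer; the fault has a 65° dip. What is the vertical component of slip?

148 m

throw = dip-slip × sin(dip) = 163 m × sin(65°) = 148 m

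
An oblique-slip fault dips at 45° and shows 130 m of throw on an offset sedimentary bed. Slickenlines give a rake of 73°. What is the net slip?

dip-slip = throw / sin(dip) = 130 / sin(45°) = 183.8 m
net slip = dip-slip / sin(rake) = 183.8 / sin(73°) = 192 m

192 m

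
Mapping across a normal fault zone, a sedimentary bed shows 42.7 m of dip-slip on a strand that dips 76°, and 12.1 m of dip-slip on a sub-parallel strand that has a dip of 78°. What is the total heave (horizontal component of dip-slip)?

heave_A = 42.7 × cos(76°) = 10.33 m
heave_B = 12.1 × cos(78°) = 2.516 m
total = 10.33 + 2.516 = 12.8 m

12.8 m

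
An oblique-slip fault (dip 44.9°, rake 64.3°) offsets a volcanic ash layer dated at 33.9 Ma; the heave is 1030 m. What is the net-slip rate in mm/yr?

dip-slip = heave / cos(dip) = 1030 / cos(44.9°) = 1454 m
net slip = dip-slip / sin(rake) = 1454 / sin(64.3°) = 1614 m
rate = 1614 m / 33.9 Ma = 0.0000476 m/yr = 0.0476 mm/yr

0.0476 mm/yr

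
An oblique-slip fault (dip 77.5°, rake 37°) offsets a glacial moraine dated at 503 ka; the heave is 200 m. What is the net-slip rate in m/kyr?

dip-slip = heave / cos(dip) = 200 / cos(77.5°) = 924 m
net slip = dip-slip / sin(rake) = 924 / sin(37°) = 1535 m
rate = 1535 m / 503 ka = 0.00305 m/yr = 3.05 m/kyr

3.05 m/kyr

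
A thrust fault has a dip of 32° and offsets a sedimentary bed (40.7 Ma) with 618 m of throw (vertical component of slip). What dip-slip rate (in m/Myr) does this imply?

dip-slip = throw / sin(dip) = 618 m / sin(32°) = 1166 m
rate = 1166 m / 40.7 Ma = 0.0000287 m/yr = 28.7 m/Myr

28.7 m/Myr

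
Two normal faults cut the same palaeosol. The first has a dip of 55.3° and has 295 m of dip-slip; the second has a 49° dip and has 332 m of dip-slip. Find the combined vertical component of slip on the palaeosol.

493 m

throw_A = 295 × sin(55.3°) = 242.5 m
throw_B = 332 × sin(49°) = 250.6 m
total = 242.5 + 250.6 = 493 m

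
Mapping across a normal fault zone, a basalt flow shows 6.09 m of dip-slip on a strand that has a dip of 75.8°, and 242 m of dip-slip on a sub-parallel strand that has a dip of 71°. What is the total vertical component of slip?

throw_A = 6.09 × sin(75.8°) = 5.904 m
throw_B = 242 × sin(71°) = 228.8 m
total = 5.904 + 228.8 = 235 m

235 m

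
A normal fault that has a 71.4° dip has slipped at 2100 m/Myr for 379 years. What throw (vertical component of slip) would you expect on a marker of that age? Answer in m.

0.754 m

dip-slip = rate × time = 2100 m/Myr × 379 years = 0.7959 m
throw = dip-slip × sin(dip) = 0.7959 × sin(71.4°) = 0.754 m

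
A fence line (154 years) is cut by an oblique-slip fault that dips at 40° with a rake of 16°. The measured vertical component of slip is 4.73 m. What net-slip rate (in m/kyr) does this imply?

173 m/kyr

dip-slip = throw / sin(dip) = 4.73 / sin(40°) = 7.359 m
net slip = dip-slip / sin(rake) = 7.359 / sin(16°) = 26.70 m
rate = 26.70 m / 154 years = 0.173 m/yr = 173 m/kyr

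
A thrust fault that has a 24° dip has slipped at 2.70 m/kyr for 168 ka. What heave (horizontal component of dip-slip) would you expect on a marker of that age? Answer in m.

414 m

dip-slip = rate × time = 2.70 m/kyr × 168 ka = 453.6 m
heave = dip-slip × cos(dip) = 453.6 × cos(24°) = 414 m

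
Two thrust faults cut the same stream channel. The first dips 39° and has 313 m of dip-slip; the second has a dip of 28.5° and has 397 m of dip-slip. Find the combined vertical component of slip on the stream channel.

throw_A = 313 × sin(39°) = 197 m
throw_B = 397 × sin(28.5°) = 189.4 m
total = 197 + 189.4 = 386 m

386 m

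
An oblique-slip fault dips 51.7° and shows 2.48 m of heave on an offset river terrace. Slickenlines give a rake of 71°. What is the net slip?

4.23 m

dip-slip = heave / cos(dip) = 2.48 / cos(51.7°) = 4.001 m
net slip = dip-slip / sin(rake) = 4.001 / sin(71°) = 4.23 m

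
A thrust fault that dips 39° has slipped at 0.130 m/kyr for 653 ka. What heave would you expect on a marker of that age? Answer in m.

66 m

dip-slip = rate × time = 0.130 m/kyr × 653 ka = 84.89 m
heave = dip-slip × cos(dip) = 84.89 × cos(39°) = 66 m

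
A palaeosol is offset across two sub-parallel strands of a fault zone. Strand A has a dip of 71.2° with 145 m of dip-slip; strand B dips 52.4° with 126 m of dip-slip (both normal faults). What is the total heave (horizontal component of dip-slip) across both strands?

124 m

heave_A = 145 × cos(71.2°) = 46.73 m
heave_B = 126 × cos(52.4°) = 76.88 m
total = 46.73 + 76.88 = 124 m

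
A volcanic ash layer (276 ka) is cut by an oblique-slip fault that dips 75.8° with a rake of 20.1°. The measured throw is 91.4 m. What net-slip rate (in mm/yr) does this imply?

0.994 mm/yr

dip-slip = throw / sin(dip) = 91.4 / sin(75.8°) = 94.28 m
net slip = dip-slip / sin(rake) = 94.28 / sin(20.1°) = 274.3 m
rate = 274.3 m / 276 ka = 0.000994 m/yr = 0.994 mm/yr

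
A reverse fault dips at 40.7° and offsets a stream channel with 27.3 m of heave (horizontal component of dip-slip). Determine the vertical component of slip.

throw = heave × tan(dip) = 27.3 × tan(40.7°) = 23.5 m

23.5 m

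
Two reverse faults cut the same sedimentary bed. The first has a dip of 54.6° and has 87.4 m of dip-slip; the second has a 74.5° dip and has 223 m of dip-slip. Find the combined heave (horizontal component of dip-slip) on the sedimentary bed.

110 m

heave_A = 87.4 × cos(54.6°) = 50.63 m
heave_B = 223 × cos(74.5°) = 59.59 m
total = 50.63 + 59.59 = 110 m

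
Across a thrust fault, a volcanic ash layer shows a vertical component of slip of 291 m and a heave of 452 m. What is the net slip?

net slip = √(throw² + heave²) = √(291² + 452²) = 538 m

538 m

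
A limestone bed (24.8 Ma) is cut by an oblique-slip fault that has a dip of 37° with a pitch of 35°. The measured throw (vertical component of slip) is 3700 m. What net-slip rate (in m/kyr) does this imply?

0.432 m/kyr

dip-slip = throw / sin(dip) = 3700 / sin(37°) = 6148 m
net slip = dip-slip / sin(rake) = 6148 / sin(35°) = 10720 m
rate = 10720 m / 24.8 Ma = 0.000432 m/yr = 0.432 m/kyr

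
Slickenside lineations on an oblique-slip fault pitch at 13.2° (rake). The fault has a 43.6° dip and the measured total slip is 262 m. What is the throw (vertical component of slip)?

dip-slip = net slip × sin(rake) = 262 m × sin(13.2°) = 59.83 m
throw = dip-slip × sin(dip) = 59.83 × sin(43.6°) = 41.3 m

41.3 m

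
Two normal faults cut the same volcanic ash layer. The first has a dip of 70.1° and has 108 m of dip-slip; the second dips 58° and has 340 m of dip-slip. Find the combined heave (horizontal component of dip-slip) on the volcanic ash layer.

heave_A = 108 × cos(70.1°) = 36.76 m
heave_B = 340 × cos(58°) = 180.2 m
total = 36.76 + 180.2 = 217 m

217 m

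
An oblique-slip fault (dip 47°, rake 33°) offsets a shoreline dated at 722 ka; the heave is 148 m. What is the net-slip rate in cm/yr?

dip-slip = heave / cos(dip) = 148 / cos(47°) = 217 m
net slip = dip-slip / sin(rake) = 217 / sin(33°) = 398.4 m
rate = 398.4 m / 722 ka = 0.000552 m/yr = 0.0552 cm/yr

0.0552 cm/yr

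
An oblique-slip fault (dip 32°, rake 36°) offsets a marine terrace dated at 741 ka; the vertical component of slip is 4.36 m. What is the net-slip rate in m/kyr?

dip-slip = throw / sin(dip) = 4.36 / sin(32°) = 8.228 m
net slip = dip-slip / sin(rake) = 8.228 / sin(36°) = 14 m
rate = 14 m / 741 ka = 0.0000189 m/yr = 0.0189 m/kyr

0.0189 m/kyr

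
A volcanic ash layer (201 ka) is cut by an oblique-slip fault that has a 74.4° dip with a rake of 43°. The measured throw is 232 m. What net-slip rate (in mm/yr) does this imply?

1.76 mm/yr

dip-slip = throw / sin(dip) = 232 / sin(74.4°) = 240.9 m
net slip = dip-slip / sin(rake) = 240.9 / sin(43°) = 353.2 m
rate = 353.2 m / 201 ka = 0.00176 m/yr = 1.76 mm/yr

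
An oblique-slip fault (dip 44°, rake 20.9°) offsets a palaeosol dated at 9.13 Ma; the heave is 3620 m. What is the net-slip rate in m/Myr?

1550 m/Myr

dip-slip = heave / cos(dip) = 3620 / cos(44°) = 5032 m
net slip = dip-slip / sin(rake) = 5032 / sin(20.9°) = 14110 m
rate = 14110 m / 9.13 Ma = 0.00155 m/yr = 1550 m/Myr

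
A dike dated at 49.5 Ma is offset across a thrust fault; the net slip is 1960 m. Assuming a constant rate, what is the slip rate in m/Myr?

39.6 m/Myr

rate = 1960 m / 49.5 Ma = 0.0000396 m/yr = 39.6 m/Myr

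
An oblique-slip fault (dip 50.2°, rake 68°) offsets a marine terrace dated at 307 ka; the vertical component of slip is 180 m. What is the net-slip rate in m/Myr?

dip-slip = throw / sin(dip) = 180 / sin(50.2°) = 234.3 m
net slip = dip-slip / sin(rake) = 234.3 / sin(68°) = 252.7 m
rate = 252.7 m / 307 ka = 0.000823 m/yr = 823 m/Myr

823 m/Myr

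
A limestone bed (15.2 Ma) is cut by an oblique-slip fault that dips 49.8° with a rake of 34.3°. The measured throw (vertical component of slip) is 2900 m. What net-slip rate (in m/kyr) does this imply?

0.443 m/kyr

dip-slip = throw / sin(dip) = 2900 / sin(49.8°) = 3797 m
net slip = dip-slip / sin(rake) = 3797 / sin(34.3°) = 6738 m
rate = 6738 m / 15.2 Ma = 0.000443 m/yr = 0.443 m/kyr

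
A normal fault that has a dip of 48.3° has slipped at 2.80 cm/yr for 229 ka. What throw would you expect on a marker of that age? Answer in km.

4.79 km

dip-slip = rate × time = 2.80 cm/yr × 229 ka = 6412 m
throw = dip-slip × sin(dip) = 6412 × sin(48.3°) = 4790 m = 4.79 km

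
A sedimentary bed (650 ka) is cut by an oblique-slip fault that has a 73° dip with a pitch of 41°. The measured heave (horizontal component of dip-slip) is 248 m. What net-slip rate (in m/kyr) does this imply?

1.99 m/kyr

dip-slip = heave / cos(dip) = 248 / cos(73°) = 848.2 m
net slip = dip-slip / sin(rake) = 848.2 / sin(41°) = 1293 m
rate = 1293 m / 650 ka = 0.00199 m/yr = 1.99 m/kyr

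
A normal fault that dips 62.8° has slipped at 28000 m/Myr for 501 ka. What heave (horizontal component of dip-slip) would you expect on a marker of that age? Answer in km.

dip-slip = rate × time = 28000 m/Myr × 501 ka = 14030 m
heave = dip-slip × cos(dip) = 14030 × cos(62.8°) = 6410 m = 6.41 km

6.41 km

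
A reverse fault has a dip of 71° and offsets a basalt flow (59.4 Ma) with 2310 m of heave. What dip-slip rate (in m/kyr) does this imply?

0.119 m/kyr

dip-slip = heave / cos(dip) = 2310 m / cos(71°) = 7095 m
rate = 7095 m / 59.4 Ma = 0.000119 m/yr = 0.119 m/kyr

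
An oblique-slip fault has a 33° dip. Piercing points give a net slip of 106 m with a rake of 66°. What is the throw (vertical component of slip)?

52.7 m

dip-slip = net slip × sin(rake) = 106 m × sin(66°) = 96.84 m
throw = dip-slip × sin(dip) = 96.84 × sin(33°) = 52.7 m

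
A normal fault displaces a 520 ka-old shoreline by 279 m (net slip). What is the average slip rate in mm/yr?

0.537 mm/yr

rate = 279 m / 520 ka = 0.000537 m/yr = 0.537 mm/yr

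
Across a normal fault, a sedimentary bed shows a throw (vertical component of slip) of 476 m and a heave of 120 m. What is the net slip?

net slip = √(throw² + heave²) = √(476² + 120²) = 491 m

491 m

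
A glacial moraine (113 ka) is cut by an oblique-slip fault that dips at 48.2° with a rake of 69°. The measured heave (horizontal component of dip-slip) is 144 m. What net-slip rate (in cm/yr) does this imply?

dip-slip = heave / cos(dip) = 144 / cos(48.2°) = 216 m
net slip = dip-slip / sin(rake) = 216 / sin(69°) = 231.4 m
rate = 231.4 m / 113 ka = 0.00205 m/yr = 0.205 cm/yr

0.205 cm/yr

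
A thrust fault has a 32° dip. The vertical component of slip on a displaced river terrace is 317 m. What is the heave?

heave = throw / tan(dip) = 317 / tan(32°) = 507 m

507 m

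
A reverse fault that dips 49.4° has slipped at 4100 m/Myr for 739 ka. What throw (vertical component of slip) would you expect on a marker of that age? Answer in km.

2.30 km

dip-slip = rate × time = 4100 m/Myr × 739 ka = 3030 m
throw = dip-slip × sin(dip) = 3030 × sin(49.4°) = 2300 m = 2.30 km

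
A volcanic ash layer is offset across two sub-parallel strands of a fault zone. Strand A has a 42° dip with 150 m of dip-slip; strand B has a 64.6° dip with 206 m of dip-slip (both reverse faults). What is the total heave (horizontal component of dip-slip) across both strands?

200 m

heave_A = 150 × cos(42°) = 111.5 m
heave_B = 206 × cos(64.6°) = 88.36 m
total = 111.5 + 88.36 = 200 m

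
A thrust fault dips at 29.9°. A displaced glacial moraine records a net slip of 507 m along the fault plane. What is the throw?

253 m

throw = dip-slip × sin(dip) = 507 m × sin(29.9°) = 253 m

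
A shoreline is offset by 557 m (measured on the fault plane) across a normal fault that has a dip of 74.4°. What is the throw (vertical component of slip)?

throw = dip-slip × sin(dip) = 557 m × sin(74.4°) = 536 m

536 m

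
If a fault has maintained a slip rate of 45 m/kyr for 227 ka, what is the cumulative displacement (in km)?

10.2 km

slip = rate × time = 45 m/kyr × 227 ka = 10200 m = 10.2 km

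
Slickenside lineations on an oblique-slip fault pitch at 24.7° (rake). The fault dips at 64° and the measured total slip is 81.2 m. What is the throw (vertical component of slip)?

30.5 m

dip-slip = net slip × sin(rake) = 81.2 m × sin(24.7°) = 33.93 m
throw = dip-slip × sin(dip) = 33.93 × sin(64°) = 30.5 m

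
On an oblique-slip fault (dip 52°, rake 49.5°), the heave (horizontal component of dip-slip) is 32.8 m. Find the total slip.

70.1 m

dip-slip = heave / cos(dip) = 32.8 / cos(52°) = 53.28 m
net slip = dip-slip / sin(rake) = 53.28 / sin(49.5°) = 70.1 m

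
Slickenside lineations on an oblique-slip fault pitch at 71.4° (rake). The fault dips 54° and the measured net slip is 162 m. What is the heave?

dip-slip = net slip × sin(rake) = 162 m × sin(71.4°) = 153.5 m
heave = dip-slip × cos(dip) = 153.5 × cos(54°) = 90.2 m

90.2 m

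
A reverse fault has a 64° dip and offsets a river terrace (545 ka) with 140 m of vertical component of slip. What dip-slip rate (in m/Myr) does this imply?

dip-slip = throw / sin(dip) = 140 m / sin(64°) = 155.8 m
rate = 155.8 m / 545 ka = 0.000286 m/yr = 286 m/Myr

286 m/Myr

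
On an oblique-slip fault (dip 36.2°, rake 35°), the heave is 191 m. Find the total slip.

dip-slip = heave / cos(dip) = 191 / cos(36.2°) = 236.7 m
net slip = dip-slip / sin(rake) = 236.7 / sin(35°) = 413 m

413 m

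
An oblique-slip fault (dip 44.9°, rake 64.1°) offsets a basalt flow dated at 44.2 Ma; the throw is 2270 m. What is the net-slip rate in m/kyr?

dip-slip = throw / sin(dip) = 2270 / sin(44.9°) = 3216 m
net slip = dip-slip / sin(rake) = 3216 / sin(64.1°) = 3575 m
rate = 3575 m / 44.2 Ma = 0.0000809 m/yr = 0.0809 m/kyr

0.0809 m/kyr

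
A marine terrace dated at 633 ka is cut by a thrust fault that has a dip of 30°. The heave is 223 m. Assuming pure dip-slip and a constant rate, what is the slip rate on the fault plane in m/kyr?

dip-slip = heave / cos(dip) = 223 m / cos(30°) = 257.5 m
rate = 257.5 m / 633 ka = 0.000407 m/yr = 0.407 m/kyr

0.407 m/kyr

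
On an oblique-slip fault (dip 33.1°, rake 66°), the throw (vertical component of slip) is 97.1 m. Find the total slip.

195 m

dip-slip = throw / sin(dip) = 97.1 / sin(33.1°) = 177.8 m
net slip = dip-slip / sin(rake) = 177.8 / sin(66°) = 195 m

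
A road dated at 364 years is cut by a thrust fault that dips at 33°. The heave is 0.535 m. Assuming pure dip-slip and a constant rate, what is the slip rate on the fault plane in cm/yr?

dip-slip = heave / cos(dip) = 0.535 m / cos(33°) = 0.6379 m
rate = 0.6379 m / 364 years = 0.00175 m/yr = 0.175 cm/yr

0.175 cm/yr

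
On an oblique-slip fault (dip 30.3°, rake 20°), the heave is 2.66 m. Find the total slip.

9.01 m

dip-slip = heave / cos(dip) = 2.66 / cos(30.3°) = 3.081 m
net slip = dip-slip / sin(rake) = 3.081 / sin(20°) = 9.01 m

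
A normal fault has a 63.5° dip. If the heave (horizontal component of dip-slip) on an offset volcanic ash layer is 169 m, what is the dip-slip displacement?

dip-slip = heave / cos(dip) = 169 / cos(63.5°) = 379 m

379 m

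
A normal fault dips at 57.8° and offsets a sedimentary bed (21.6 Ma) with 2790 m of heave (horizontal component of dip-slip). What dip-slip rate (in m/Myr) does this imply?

242 m/Myr

dip-slip = heave / cos(dip) = 2790 m / cos(57.8°) = 5236 m
rate = 5236 m / 21.6 Ma = 0.000242 m/yr = 242 m/Myr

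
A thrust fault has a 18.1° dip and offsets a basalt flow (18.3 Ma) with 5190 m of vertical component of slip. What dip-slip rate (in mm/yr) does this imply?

0.913 mm/yr

dip-slip = throw / sin(dip) = 5190 m / sin(18.1°) = 16710 m
rate = 16710 m / 18.3 Ma = 0.000913 m/yr = 0.913 mm/yr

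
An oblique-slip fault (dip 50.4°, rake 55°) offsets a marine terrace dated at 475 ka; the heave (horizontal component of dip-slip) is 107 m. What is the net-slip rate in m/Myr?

431 m/Myr

dip-slip = heave / cos(dip) = 107 / cos(50.4°) = 167.9 m
net slip = dip-slip / sin(rake) = 167.9 / sin(55°) = 204.9 m
rate = 204.9 m / 475 ka = 0.000431 m/yr = 431 m/Myr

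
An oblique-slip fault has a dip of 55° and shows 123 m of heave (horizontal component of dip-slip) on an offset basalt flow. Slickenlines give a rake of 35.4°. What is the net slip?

370 m

dip-slip = heave / cos(dip) = 123 / cos(55°) = 214.4 m
net slip = dip-slip / sin(rake) = 214.4 / sin(35.4°) = 370 m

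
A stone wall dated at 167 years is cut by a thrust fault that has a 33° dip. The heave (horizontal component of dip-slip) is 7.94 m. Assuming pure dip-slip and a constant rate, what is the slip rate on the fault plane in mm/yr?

56.7 mm/yr

dip-slip = heave / cos(dip) = 7.94 m / cos(33°) = 9.467 m
rate = 9.467 m / 167 years = 0.0567 m/yr = 56.7 mm/yr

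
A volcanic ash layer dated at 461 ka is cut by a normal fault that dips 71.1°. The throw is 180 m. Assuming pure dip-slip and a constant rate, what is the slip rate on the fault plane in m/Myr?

413 m/Myr

dip-slip = throw / sin(dip) = 180 m / sin(71.1°) = 190.3 m
rate = 190.3 m / 461 ka = 0.000413 m/yr = 413 m/Myr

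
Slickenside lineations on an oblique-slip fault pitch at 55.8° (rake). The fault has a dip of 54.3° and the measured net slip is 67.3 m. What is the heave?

dip-slip = net slip × sin(rake) = 67.3 m × sin(55.8°) = 55.66 m
heave = dip-slip × cos(dip) = 55.66 × cos(54.3°) = 32.5 m

32.5 m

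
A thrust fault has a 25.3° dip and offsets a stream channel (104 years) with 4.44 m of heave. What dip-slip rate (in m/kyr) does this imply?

47.2 m/kyr

dip-slip = heave / cos(dip) = 4.44 m / cos(25.3°) = 4.911 m
rate = 4.911 m / 104 years = 0.0472 m/yr = 47.2 m/kyr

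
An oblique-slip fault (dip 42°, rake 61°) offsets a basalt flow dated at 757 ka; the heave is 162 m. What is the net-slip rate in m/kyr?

0.329 m/kyr

dip-slip = heave / cos(dip) = 162 / cos(42°) = 218 m
net slip = dip-slip / sin(rake) = 218 / sin(61°) = 249.2 m
rate = 249.2 m / 757 ka = 0.000329 m/yr = 0.329 m/kyr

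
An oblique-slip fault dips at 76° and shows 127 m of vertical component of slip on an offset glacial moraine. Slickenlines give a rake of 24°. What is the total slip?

322 m

dip-slip = throw / sin(dip) = 127 / sin(76°) = 130.9 m
net slip = dip-slip / sin(rake) = 130.9 / sin(24°) = 322 m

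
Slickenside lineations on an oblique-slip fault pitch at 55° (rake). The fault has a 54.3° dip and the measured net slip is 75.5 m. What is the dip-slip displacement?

dip-slip = net slip × sin(rake) = 75.5 m × sin(55°) = 61.8 m

61.8 m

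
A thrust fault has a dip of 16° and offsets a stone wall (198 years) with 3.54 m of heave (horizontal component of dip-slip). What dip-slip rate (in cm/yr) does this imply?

dip-slip = heave / cos(dip) = 3.54 m / cos(16°) = 3.683 m
rate = 3.683 m / 198 years = 0.0186 m/yr = 1.86 cm/yr

1.86 cm/yr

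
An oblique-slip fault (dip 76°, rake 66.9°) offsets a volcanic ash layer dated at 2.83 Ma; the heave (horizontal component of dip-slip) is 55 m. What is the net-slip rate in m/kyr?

dip-slip = heave / cos(dip) = 55 / cos(76°) = 227.3 m
net slip = dip-slip / sin(rake) = 227.3 / sin(66.9°) = 247.2 m
rate = 247.2 m / 2.83 Ma = 0.0000873 m/yr = 0.0873 m/kyr

0.0873 m/kyr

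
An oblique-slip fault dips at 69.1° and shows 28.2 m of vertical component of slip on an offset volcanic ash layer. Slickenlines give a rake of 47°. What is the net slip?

41.3 m

dip-slip = throw / sin(dip) = 28.2 / sin(69.1°) = 30.19 m
net slip = dip-slip / sin(rake) = 30.19 / sin(47°) = 41.3 m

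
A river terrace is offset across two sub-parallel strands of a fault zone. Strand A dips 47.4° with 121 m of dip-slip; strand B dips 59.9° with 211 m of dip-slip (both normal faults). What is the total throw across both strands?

272 m

throw_A = 121 × sin(47.4°) = 89.07 m
throw_B = 211 × sin(59.9°) = 182.5 m
total = 89.07 + 182.5 = 272 m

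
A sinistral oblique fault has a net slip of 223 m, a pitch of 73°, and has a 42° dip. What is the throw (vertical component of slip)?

dip-slip = net slip × sin(rake) = 223 m × sin(73°) = 213.3 m
throw = dip-slip × sin(dip) = 213.3 × sin(42°) = 143 m

143 m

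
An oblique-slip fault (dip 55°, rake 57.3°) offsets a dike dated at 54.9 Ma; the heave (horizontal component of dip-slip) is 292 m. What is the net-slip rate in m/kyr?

dip-slip = heave / cos(dip) = 292 / cos(55°) = 509.1 m
net slip = dip-slip / sin(rake) = 509.1 / sin(57.3°) = 605 m
rate = 605 m / 54.9 Ma = 0.0000110 m/yr = 0.0110 m/kyr

0.0110 m/kyr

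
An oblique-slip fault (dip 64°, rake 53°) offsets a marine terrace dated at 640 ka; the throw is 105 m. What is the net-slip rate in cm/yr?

dip-slip = throw / sin(dip) = 105 / sin(64°) = 116.8 m
net slip = dip-slip / sin(rake) = 116.8 / sin(53°) = 146.3 m
rate = 146.3 m / 640 ka = 0.000229 m/yr = 0.0229 cm/yr

0.0229 cm/yr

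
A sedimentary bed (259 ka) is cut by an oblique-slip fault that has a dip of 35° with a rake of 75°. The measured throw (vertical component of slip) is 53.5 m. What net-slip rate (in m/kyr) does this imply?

dip-slip = throw / sin(dip) = 53.5 / sin(35°) = 93.27 m
net slip = dip-slip / sin(rake) = 93.27 / sin(75°) = 96.56 m
rate = 96.56 m / 259 ka = 0.000373 m/yr = 0.373 m/kyr

0.373 m/kyr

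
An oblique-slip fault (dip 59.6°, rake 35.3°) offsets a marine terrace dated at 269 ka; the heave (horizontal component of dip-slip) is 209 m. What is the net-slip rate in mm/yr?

dip-slip = heave / cos(dip) = 209 / cos(59.6°) = 413 m
net slip = dip-slip / sin(rake) = 413 / sin(35.3°) = 714.7 m
rate = 714.7 m / 269 ka = 0.00266 m/yr = 2.66 mm/yr

2.66 mm/yr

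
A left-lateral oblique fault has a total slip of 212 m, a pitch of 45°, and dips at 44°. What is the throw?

dip-slip = net slip × sin(rake) = 212 m × sin(45°) = 149.9 m
throw = dip-slip × sin(dip) = 149.9 × sin(44°) = 104 m

104 m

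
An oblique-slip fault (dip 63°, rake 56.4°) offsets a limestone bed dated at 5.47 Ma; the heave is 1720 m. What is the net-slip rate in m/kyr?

dip-slip = heave / cos(dip) = 1720 / cos(63°) = 3789 m
net slip = dip-slip / sin(rake) = 3789 / sin(56.4°) = 4549 m
rate = 4549 m / 5.47 Ma = 0.000832 m/yr = 0.832 m/kyr

0.832 m/kyr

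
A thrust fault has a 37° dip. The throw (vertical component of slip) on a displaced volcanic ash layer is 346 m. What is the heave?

459 m

heave = throw / tan(dip) = 346 / tan(37°) = 459 m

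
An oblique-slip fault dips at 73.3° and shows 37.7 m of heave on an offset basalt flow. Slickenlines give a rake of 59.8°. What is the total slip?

152 m

dip-slip = heave / cos(dip) = 37.7 / cos(73.3°) = 131.2 m
net slip = dip-slip / sin(rake) = 131.2 / sin(59.8°) = 152 m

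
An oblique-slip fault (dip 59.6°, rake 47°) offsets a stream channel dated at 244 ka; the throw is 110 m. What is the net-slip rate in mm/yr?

dip-slip = throw / sin(dip) = 110 / sin(59.6°) = 127.5 m
net slip = dip-slip / sin(rake) = 127.5 / sin(47°) = 174.4 m
rate = 174.4 m / 244 ka = 0.000715 m/yr = 0.715 mm/yr

0.715 mm/yr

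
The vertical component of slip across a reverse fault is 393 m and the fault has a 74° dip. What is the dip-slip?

dip-slip = throw / sin(dip) = 393 / sin(74°) = 409 m

409 m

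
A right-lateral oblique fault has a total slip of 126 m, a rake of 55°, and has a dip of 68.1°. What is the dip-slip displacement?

103 m

dip-slip = net slip × sin(rake) = 126 m × sin(55°) = 103 m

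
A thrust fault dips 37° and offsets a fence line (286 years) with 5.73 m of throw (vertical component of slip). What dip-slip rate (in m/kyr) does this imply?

33.3 m/kyr

dip-slip = throw / sin(dip) = 5.73 m / sin(37°) = 9.521 m
rate = 9.521 m / 286 years = 0.0333 m/yr = 33.3 m/kyr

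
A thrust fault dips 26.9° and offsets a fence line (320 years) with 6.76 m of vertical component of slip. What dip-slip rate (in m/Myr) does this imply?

46700 m/Myr

dip-slip = throw / sin(dip) = 6.76 m / sin(26.9°) = 14.94 m
rate = 14.94 m / 320 years = 0.0467 m/yr = 46700 m/Myr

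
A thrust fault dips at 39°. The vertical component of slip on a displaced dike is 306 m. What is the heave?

378 m

heave = throw / tan(dip) = 306 / tan(39°) = 378 m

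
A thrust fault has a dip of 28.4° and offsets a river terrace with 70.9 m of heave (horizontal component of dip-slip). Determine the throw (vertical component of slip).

throw = heave × tan(dip) = 70.9 × tan(28.4°) = 38.3 m

38.3 m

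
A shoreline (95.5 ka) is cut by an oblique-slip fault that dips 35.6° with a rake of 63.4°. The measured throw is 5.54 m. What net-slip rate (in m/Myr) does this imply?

dip-slip = throw / sin(dip) = 5.54 / sin(35.6°) = 9.517 m
net slip = dip-slip / sin(rake) = 9.517 / sin(63.4°) = 10.64 m
rate = 10.64 m / 95.5 ka = 0.000111 m/yr = 111 m/Myr

111 m/Myr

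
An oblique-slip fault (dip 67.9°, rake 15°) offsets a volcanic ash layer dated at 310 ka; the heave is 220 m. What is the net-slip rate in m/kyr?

7.29 m/kyr

dip-slip = heave / cos(dip) = 220 / cos(67.9°) = 584.8 m
net slip = dip-slip / sin(rake) = 584.8 / sin(15°) = 2259 m
rate = 2259 m / 310 ka = 0.00729 m/yr = 7.29 m/kyr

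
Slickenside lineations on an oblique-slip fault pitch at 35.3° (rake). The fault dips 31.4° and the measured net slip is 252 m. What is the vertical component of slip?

75.9 m

dip-slip = net slip × sin(rake) = 252 m × sin(35.3°) = 145.6 m
throw = dip-slip × sin(dip) = 145.6 × sin(31.4°) = 75.9 m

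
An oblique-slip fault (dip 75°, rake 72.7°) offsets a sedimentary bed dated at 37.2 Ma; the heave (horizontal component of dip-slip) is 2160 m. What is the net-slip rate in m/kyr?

0.235 m/kyr

dip-slip = heave / cos(dip) = 2160 / cos(75°) = 8346 m
net slip = dip-slip / sin(rake) = 8346 / sin(72.7°) = 8741 m
rate = 8741 m / 37.2 Ma = 0.000235 m/yr = 0.235 m/kyr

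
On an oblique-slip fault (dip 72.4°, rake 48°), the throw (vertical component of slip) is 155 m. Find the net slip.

219 m

dip-slip = throw / sin(dip) = 155 / sin(72.4°) = 162.6 m
net slip = dip-slip / sin(rake) = 162.6 / sin(48°) = 219 m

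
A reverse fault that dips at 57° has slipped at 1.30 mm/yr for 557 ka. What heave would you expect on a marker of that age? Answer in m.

dip-slip = rate × time = 1.30 mm/yr × 557 ka = 724.1 m
heave = dip-slip × cos(dip) = 724.1 × cos(57°) = 394 m

394 m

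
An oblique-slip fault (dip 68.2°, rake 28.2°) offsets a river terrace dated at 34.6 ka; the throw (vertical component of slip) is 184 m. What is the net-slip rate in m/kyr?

dip-slip = throw / sin(dip) = 184 / sin(68.2°) = 198.2 m
net slip = dip-slip / sin(rake) = 198.2 / sin(28.2°) = 419.4 m
rate = 419.4 m / 34.6 ka = 0.0121 m/yr = 12.1 m/kyr

12.1 m/kyr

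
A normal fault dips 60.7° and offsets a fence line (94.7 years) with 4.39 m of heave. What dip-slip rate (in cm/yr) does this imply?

dip-slip = heave / cos(dip) = 4.39 m / cos(60.7°) = 8.970 m
rate = 8.970 m / 94.7 years = 0.0947 m/yr = 9.47 cm/yr

9.47 cm/yr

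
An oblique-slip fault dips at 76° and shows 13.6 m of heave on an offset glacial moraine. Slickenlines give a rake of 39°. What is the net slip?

89.3 m

dip-slip = heave / cos(dip) = 13.6 / cos(76°) = 56.22 m
net slip = dip-slip / sin(rake) = 56.22 / sin(39°) = 89.3 m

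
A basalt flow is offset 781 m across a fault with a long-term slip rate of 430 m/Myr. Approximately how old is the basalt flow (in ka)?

1820 ka

age = offset / rate = 781 m / (430 m/Myr) = 1.82e+06 yr = 1820 ka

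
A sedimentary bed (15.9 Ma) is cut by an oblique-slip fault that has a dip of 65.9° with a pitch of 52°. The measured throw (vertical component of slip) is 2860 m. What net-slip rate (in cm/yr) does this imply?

0.0250 cm/yr

dip-slip = throw / sin(dip) = 2860 / sin(65.9°) = 3133 m
net slip = dip-slip / sin(rake) = 3133 / sin(52°) = 3976 m
rate = 3976 m / 15.9 Ma = 0.000250 m/yr = 0.0250 cm/yr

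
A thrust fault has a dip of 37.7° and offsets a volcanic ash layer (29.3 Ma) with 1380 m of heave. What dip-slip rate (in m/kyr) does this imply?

0.0595 m/kyr

dip-slip = heave / cos(dip) = 1380 m / cos(37.7°) = 1744 m
rate = 1744 m / 29.3 Ma = 0.0000595 m/yr = 0.0595 m/kyr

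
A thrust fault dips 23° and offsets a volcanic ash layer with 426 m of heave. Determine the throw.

181 m

throw = heave × tan(dip) = 426 × tan(23°) = 181 m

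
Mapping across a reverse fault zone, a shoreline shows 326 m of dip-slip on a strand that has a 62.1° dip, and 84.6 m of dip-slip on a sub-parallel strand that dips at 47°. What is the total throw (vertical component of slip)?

350 m

throw_A = 326 × sin(62.1°) = 288.1 m
throw_B = 84.6 × sin(47°) = 61.87 m
total = 288.1 + 61.87 = 350 m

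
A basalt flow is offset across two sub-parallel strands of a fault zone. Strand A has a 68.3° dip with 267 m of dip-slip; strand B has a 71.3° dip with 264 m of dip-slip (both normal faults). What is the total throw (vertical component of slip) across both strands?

498 m

throw_A = 267 × sin(68.3°) = 248.1 m
throw_B = 264 × sin(71.3°) = 250.1 m
total = 248.1 + 250.1 = 498 m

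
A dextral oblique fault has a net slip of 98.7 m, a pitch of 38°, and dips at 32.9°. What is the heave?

51 m

dip-slip = net slip × sin(rake) = 98.7 m × sin(38°) = 60.77 m
heave = dip-slip × cos(dip) = 60.77 × cos(32.9°) = 51 m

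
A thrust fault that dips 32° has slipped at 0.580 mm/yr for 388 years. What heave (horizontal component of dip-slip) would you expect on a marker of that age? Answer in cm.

19.1 cm

dip-slip = rate × time = 0.580 mm/yr × 388 years = 0.2250 m
heave = dip-slip × cos(dip) = 0.2250 × cos(32°) = 0.191 m = 19.1 cm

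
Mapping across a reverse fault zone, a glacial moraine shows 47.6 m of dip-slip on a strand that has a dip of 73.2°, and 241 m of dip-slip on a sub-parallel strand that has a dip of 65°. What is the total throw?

throw_A = 47.6 × sin(73.2°) = 45.57 m
throw_B = 241 × sin(65°) = 218.4 m
total = 45.57 + 218.4 = 264 m

264 m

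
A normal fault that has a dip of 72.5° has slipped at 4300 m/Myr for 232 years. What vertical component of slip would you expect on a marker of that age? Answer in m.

0.951 m

dip-slip = rate × time = 4300 m/Myr × 232 years = 0.9976 m
throw = dip-slip × sin(dip) = 0.9976 × sin(72.5°) = 0.951 m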